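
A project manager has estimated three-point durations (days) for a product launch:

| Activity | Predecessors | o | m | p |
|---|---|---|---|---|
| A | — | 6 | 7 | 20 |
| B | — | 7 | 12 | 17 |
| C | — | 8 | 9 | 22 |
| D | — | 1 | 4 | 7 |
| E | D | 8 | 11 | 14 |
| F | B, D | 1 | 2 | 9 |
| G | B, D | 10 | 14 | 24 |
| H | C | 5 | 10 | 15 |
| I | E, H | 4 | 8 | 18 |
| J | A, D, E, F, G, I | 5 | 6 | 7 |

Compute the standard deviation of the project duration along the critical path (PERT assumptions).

3.71 days

te_A = (6 + 4·7 + 20)/6 = 54/6 = 9; σ²_A = ((20−6)/6)² = 5.444
te_B = (7 + 4·12 + 17)/6 = 72/6 = 12; σ²_B = ((17−7)/6)² = 2.778
te_C = (8 + 4·9 + 22)/6 = 66/6 = 11; σ²_C = ((22−8)/6)² = 5.444
te_D = (1 + 4·4 + 7)/6 = 24/6 = 4; σ²_D = ((7−1)/6)² = 1.000
te_E = (8 + 4·11 + 14)/6 = 66/6 = 11; σ²_E = ((14−8)/6)² = 1.000
te_F = (1 + 4·2 + 9)/6 = 18/6 = 3; σ²_F = ((9−1)/6)² = 1.778
te_G = (10 + 4·14 + 24)/6 = 90/6 = 15; σ²_G = ((24−10)/6)² = 5.444
te_H = (5 + 4·10 + 15)/6 = 60/6 = 10; σ²_H = ((15−5)/6)² = 2.778
te_I = (4 + 4·8 + 18)/6 = 54/6 = 9; σ²_I = ((18−4)/6)² = 5.444
te_J = (5 + 4·6 + 7)/6 = 36/6 = 6; σ²_J = ((7−5)/6)² = 0.111

Forward pass:
ES_A = 0; EF_A = 9
ES_B = 0; EF_B = 12
ES_C = 0; EF_C = 11
ES_D = 0; EF_D = 4
ES_E = 4; EF_E = 4+11 = 15
ES_F = max(EF_B=12, EF_D=4) = 12; EF_F = 12+3 = 15
ES_G = max(EF_B=12, EF_D=4) = 12; EF_G = 12+15 = 27
ES_H = 11; EF_H = 11+10 = 21
ES_I = max(EF_E=15, EF_H=21) = 21; EF_I = 21+9 = 30
ES_J = max(EF_A=9, EF_D=4, EF_E=15, EF_F=15, EF_G=27, EF_I=30) = 30; EF_J = 30+6 = 36
Expected project duration μ = 36 days. Critical path: C → H → I → J.

Variance along critical path = 5.444 + 2.778 + 5.444 + 0.111 = 13.778
σ = √13.778 = 3.712 days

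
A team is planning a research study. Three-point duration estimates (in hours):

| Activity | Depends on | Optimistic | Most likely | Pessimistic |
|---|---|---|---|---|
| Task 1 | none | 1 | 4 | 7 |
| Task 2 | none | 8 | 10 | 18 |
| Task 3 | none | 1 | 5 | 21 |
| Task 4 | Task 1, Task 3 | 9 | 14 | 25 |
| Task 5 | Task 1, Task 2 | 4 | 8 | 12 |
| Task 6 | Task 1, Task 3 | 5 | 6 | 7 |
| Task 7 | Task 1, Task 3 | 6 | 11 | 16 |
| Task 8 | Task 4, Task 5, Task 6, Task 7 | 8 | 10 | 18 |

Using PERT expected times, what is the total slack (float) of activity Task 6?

9 hours

te_Task 1 = (1 + 4·4 + 7)/6 = 24/6 = 4
te_Task 2 = (8 + 4·10 + 18)/6 = 66/6 = 11
te_Task 3 = (1 + 4·5 + 21)/6 = 42/6 = 7
te_Task 4 = (9 + 4·14 + 25)/6 = 90/6 = 15
te_Task 5 = (4 + 4·8 + 12)/6 = 48/6 = 8
te_Task 6 = (5 + 4·6 + 7)/6 = 36/6 = 6
te_Task 7 = (6 + 4·11 + 16)/6 = 66/6 = 11
te_Task 8 = (8 + 4·10 + 18)/6 = 66/6 = 11

Forward pass:
ES_Task 1 = 0; EF_Task 1 = 4
ES_Task 2 = 0; EF_Task 2 = 11
ES_Task 3 = 0; EF_Task 3 = 7
ES_Task 4 = max(EF_Task 1=4, EF_Task 3=7) = 7; EF_Task 4 = 7+15 = 22
ES_Task 5 = max(EF_Task 1=4, EF_Task 2=11) = 11; EF_Task 5 = 11+8 = 19
ES_Task 6 = max(EF_Task 1=4, EF_Task 3=7) = 7; EF_Task 6 = 7+6 = 13
ES_Task 7 = max(EF_Task 1=4, EF_Task 3=7) = 7; EF_Task 7 = 7+11 = 18
ES_Task 8 = max(EF_Task 4=22, EF_Task 5=19, EF_Task 6=13, EF_Task 7=18) = 22; EF_Task 8 = 22+11 = 33
Expected project duration μ = 33 hours. Critical path: Task 3 → Task 4 → Task 8.

Backward pass:
LF_Task 8 = 33; LS_Task 8 = 33−11 = 22
LF_Task 7 = LS_Task 8 = 22; LS_Task 7 = 22−11 = 11
LF_Task 6 = LS_Task 8 = 22; LS_Task 6 = 22−6 = 16
LF_Task 5 = LS_Task 8 = 22; LS_Task 5 = 22−8 = 14
LF_Task 4 = LS_Task 8 = 22; LS_Task 4 = 22−15 = 7
LF_Task 3 = min(LS_Task 4=7, LS_Task 6=16, LS_Task 7=11) = 7; LS_Task 3 = 7−7 = 0
LF_Task 2 = LS_Task 5 = 14; LS_Task 2 = 14−11 = 3
LF_Task 1 = min(LS_Task 4=7, LS_Task 5=14, LS_Task 6=16, LS_Task 7=11) = 7; LS_Task 1 = 7−4 = 3
Slack_Task 6 = LS_Task 6 − ES_Task 6 = 16 − 7 = 9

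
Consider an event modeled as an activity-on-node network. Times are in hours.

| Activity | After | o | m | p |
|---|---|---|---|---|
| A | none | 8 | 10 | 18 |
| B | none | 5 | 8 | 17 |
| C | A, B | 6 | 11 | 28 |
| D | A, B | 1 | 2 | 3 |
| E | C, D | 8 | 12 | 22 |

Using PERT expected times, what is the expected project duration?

te_A = (8 + 4·10 + 18)/6 = 66/6 = 11
te_B = (5 + 4·8 + 17)/6 = 54/6 = 9
te_C = (6 + 4·11 + 28)/6 = 78/6 = 13
te_D = (1 + 4·2 + 3)/6 = 12/6 = 2
te_E = (8 + 4·12 + 22)/6 = 78/6 = 13

Forward pass:
ES_A = 0; EF_A = 11
ES_B = 0; EF_B = 9
ES_C = max(EF_A=11, EF_B=9) = 11; EF_C = 11+13 = 24
ES_D = max(EF_A=11, EF_B=9) = 11; EF_D = 11+2 = 13
ES_E = max(EF_C=24, EF_D=13) = 24; EF_E = 24+13 = 37
Expected project duration μ = 37 hours. Critical path: A → C → E.

37 hours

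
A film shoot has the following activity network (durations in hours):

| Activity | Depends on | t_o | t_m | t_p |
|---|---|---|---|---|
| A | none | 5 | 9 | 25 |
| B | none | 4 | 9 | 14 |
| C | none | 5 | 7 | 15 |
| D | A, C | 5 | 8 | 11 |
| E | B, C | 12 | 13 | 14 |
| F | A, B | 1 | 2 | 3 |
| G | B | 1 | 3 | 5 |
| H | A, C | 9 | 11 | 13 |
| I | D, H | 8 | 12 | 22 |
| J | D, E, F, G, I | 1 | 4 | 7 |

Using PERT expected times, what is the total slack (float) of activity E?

13 hours

te_A = (5 + 4·9 + 25)/6 = 66/6 = 11
te_B = (4 + 4·9 + 14)/6 = 54/6 = 9
te_C = (5 + 4·7 + 15)/6 = 48/6 = 8
te_D = (5 + 4·8 + 11)/6 = 48/6 = 8
te_E = (12 + 4·13 + 14)/6 = 78/6 = 13
te_F = (1 + 4·2 + 3)/6 = 12/6 = 2
te_G = (1 + 4·3 + 5)/6 = 18/6 = 3
te_H = (9 + 4·11 + 13)/6 = 66/6 = 11
te_I = (8 + 4·12 + 22)/6 = 78/6 = 13
te_J = (1 + 4·4 + 7)/6 = 24/6 = 4

Forward pass:
ES_A = 0; EF_A = 11
ES_B = 0; EF_B = 9
ES_C = 0; EF_C = 8
ES_D = max(EF_A=11, EF_C=8) = 11; EF_D = 11+8 = 19
ES_E = max(EF_B=9, EF_C=8) = 9; EF_E = 9+13 = 22
ES_F = max(EF_A=11, EF_B=9) = 11; EF_F = 11+2 = 13
ES_G = 9; EF_G = 9+3 = 12
ES_H = max(EF_A=11, EF_C=8) = 11; EF_H = 11+11 = 22
ES_I = max(EF_D=19, EF_H=22) = 22; EF_I = 22+13 = 35
ES_J = max(EF_D=19, EF_E=22, EF_F=13, EF_G=12, EF_I=35) = 35; EF_J = 35+4 = 39
Expected project duration μ = 39 hours. Critical path: A → H → I → J.

Backward pass:
LF_J = 39; LS_J = 39−4 = 35
LF_I = LS_J = 35; LS_I = 35−13 = 22
LF_H = LS_I = 22; LS_H = 22−11 = 11
LF_G = LS_J = 35; LS_G = 35−3 = 32
LF_F = LS_J = 35; LS_F = 35−2 = 33
LF_E = LS_J = 35; LS_E = 35−13 = 22
LF_D = min(LS_I=22, LS_J=35) = 22; LS_D = 22−8 = 14
LF_C = min(LS_D=14, LS_E=22, LS_H=11) = 11; LS_C = 11−8 = 3
LF_B = min(LS_E=22, LS_F=33, LS_G=32) = 22; LS_B = 22−9 = 13
LF_A = min(LS_D=14, LS_F=33, LS_H=11) = 11; LS_A = 11−11 = 0
Slack_E = LS_E − ES_E = 22 − 9 = 13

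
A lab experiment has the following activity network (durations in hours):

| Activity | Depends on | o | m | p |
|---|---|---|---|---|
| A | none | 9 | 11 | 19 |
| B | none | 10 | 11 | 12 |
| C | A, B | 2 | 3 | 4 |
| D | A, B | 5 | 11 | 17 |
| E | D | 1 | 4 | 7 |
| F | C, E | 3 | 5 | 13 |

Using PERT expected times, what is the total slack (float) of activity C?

te_A = (9 + 4·11 + 19)/6 = 72/6 = 12
te_B = (10 + 4·11 + 12)/6 = 66/6 = 11
te_C = (2 + 4·3 + 4)/6 = 18/6 = 3
te_D = (5 + 4·11 + 17)/6 = 66/6 = 11
te_E = (1 + 4·4 + 7)/6 = 24/6 = 4
te_F = (3 + 4·5 + 13)/6 = 36/6 = 6

Forward pass:
ES_A = 0; EF_A = 12
ES_B = 0; EF_B = 11
ES_C = max(EF_A=12, EF_B=11) = 12; EF_C = 12+3 = 15
ES_D = max(EF_A=12, EF_B=11) = 12; EF_D = 12+11 = 23
ES_E = 23; EF_E = 23+4 = 27
ES_F = max(EF_C=15, EF_E=27) = 27; EF_F = 27+6 = 33
Expected project duration μ = 33 hours. Critical path: A → D → E → F.

Backward pass:
LF_F = 33; LS_F = 33−6 = 27
LF_E = LS_F = 27; LS_E = 27−4 = 23
LF_D = LS_E = 23; LS_D = 23−11 = 12
LF_C = LS_F = 27; LS_C = 27−3 = 24
LF_B = min(LS_C=24, LS_D=12) = 12; LS_B = 12−11 = 1
LF_A = min(LS_C=24, LS_D=12) = 12; LS_A = 12−12 = 0
Slack_C = LS_C − ES_C = 24 − 12 = 12

12 hours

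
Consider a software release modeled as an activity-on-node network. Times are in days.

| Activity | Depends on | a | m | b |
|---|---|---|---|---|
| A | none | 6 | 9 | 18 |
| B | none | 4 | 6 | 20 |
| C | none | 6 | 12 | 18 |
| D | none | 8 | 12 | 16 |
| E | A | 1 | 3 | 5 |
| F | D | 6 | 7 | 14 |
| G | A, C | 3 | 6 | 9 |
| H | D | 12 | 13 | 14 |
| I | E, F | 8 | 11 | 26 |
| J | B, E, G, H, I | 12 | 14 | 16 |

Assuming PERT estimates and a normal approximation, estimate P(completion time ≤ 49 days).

te_A = (6 + 4·9 + 18)/6 = 60/6 = 10; σ²_A = ((18−6)/6)² = 4.000
te_B = (4 + 4·6 + 20)/6 = 48/6 = 8; σ²_B = ((20−4)/6)² = 7.111
te_C = (6 + 4·12 + 18)/6 = 72/6 = 12; σ²_C = ((18−6)/6)² = 4.000
te_D = (8 + 4·12 + 16)/6 = 72/6 = 12; σ²_D = ((16−8)/6)² = 1.778
te_E = (1 + 4·3 + 5)/6 = 18/6 = 3; σ²_E = ((5−1)/6)² = 0.444
te_F = (6 + 4·7 + 14)/6 = 48/6 = 8; σ²_F = ((14−6)/6)² = 1.778
te_G = (3 + 4·6 + 9)/6 = 36/6 = 6; σ²_G = ((9−3)/6)² = 1.000
te_H = (12 + 4·13 + 14)/6 = 78/6 = 13; σ²_H = ((14−12)/6)² = 0.111
te_I = (8 + 4·11 + 26)/6 = 78/6 = 13; σ²_I = ((26−8)/6)² = 9.000
te_J = (12 + 4·14 + 16)/6 = 84/6 = 14; σ²_J = ((16−12)/6)² = 0.444

Forward pass:
ES_A = 0; EF_A = 10
ES_B = 0; EF_B = 8
ES_C = 0; EF_C = 12
ES_D = 0; EF_D = 12
ES_E = 10; EF_E = 10+3 = 13
ES_F = 12; EF_F = 12+8 = 20
ES_G = max(EF_A=10, EF_C=12) = 12; EF_G = 12+6 = 18
ES_H = 12; EF_H = 12+13 = 25
ES_I = max(EF_E=13, EF_F=20) = 20; EF_I = 20+13 = 33
ES_J = max(EF_B=8, EF_E=13, EF_G=18, EF_H=25, EF_I=33) = 33; EF_J = 33+14 = 47
Expected project duration μ = 47 days. Critical path: D → F → I → J.

Variance along critical path = 1.778 + 1.778 + 9.000 + 0.444 = 13.000; σ = √13.000 = 3.606 days.
Z = (49 − 47) / 3.606 = 0.555
P(T ≤ 49) = Φ(0.555) ≈ 0.710

0.710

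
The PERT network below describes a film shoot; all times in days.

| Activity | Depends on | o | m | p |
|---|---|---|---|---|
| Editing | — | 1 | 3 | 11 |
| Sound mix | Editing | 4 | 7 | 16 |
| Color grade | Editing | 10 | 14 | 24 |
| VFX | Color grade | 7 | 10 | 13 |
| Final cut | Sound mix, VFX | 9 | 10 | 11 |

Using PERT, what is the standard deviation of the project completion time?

3.06 days

te_Editing = (1 + 4·3 + 11)/6 = 24/6 = 4; σ²_Editing = ((11−1)/6)² = 2.778
te_Sound mix = (4 + 4·7 + 16)/6 = 48/6 = 8; σ²_Sound mix = ((16−4)/6)² = 4.000
te_Color grade = (10 + 4·14 + 24)/6 = 90/6 = 15; σ²_Color grade = ((24−10)/6)² = 5.444
te_VFX = (7 + 4·10 + 13)/6 = 60/6 = 10; σ²_VFX = ((13−7)/6)² = 1.000
te_Final cut = (9 + 4·10 + 11)/6 = 60/6 = 10; σ²_Final cut = ((11−9)/6)² = 0.111

Forward pass:
ES_Editing = 0; EF_Editing = 4
ES_Sound mix = 4; EF_Sound mix = 4+8 = 12
ES_Color grade = 4; EF_Color grade = 4+15 = 19
ES_VFX = 19; EF_VFX = 19+10 = 29
ES_Final cut = max(EF_Sound mix=12, EF_VFX=29) = 29; EF_Final cut = 29+10 = 39
Expected project duration μ = 39 days. Critical path: Editing → Color grade → VFX → Final cut.

Variance along critical path = 2.778 + 5.444 + 1.000 + 0.111 = 9.333
σ = √9.333 = 3.055 days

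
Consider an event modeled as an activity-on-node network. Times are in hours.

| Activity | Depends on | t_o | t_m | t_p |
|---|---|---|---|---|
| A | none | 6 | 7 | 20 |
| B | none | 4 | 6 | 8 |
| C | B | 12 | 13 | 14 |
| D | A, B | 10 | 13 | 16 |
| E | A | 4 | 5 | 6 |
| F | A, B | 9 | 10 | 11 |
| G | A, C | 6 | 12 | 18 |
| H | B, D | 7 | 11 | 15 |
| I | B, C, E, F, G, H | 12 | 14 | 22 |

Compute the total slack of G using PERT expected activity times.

2 hours

te_A = (6 + 4·7 + 20)/6 = 54/6 = 9
te_B = (4 + 4·6 + 8)/6 = 36/6 = 6
te_C = (12 + 4·13 + 14)/6 = 78/6 = 13
te_D = (10 + 4·13 + 16)/6 = 78/6 = 13
te_E = (4 + 4·5 + 6)/6 = 30/6 = 5
te_F = (9 + 4·10 + 11)/6 = 60/6 = 10
te_G = (6 + 4·12 + 18)/6 = 72/6 = 12
te_H = (7 + 4·11 + 15)/6 = 66/6 = 11
te_I = (12 + 4·14 + 22)/6 = 90/6 = 15

Forward pass:
ES_A = 0; EF_A = 9
ES_B = 0; EF_B = 6
ES_C = 6; EF_C = 6+13 = 19
ES_D = max(EF_A=9, EF_B=6) = 9; EF_D = 9+13 = 22
ES_E = 9; EF_E = 9+5 = 14
ES_F = max(EF_A=9, EF_B=6) = 9; EF_F = 9+10 = 19
ES_G = max(EF_A=9, EF_C=19) = 19; EF_G = 19+12 = 31
ES_H = max(EF_B=6, EF_D=22) = 22; EF_H = 22+11 = 33
ES_I = max(EF_B=6, EF_C=19, EF_E=14, EF_F=19, EF_G=31, EF_H=33) = 33; EF_I = 33+15 = 48
Expected project duration μ = 48 hours. Critical path: A → D → H → I.

Backward pass:
LF_I = 48; LS_I = 48−15 = 33
LF_H = LS_I = 33; LS_H = 33−11 = 22
LF_G = LS_I = 33; LS_G = 33−12 = 21
LF_F = LS_I = 33; LS_F = 33−10 = 23
LF_E = LS_I = 33; LS_E = 33−5 = 28
LF_D = LS_H = 22; LS_D = 22−13 = 9
LF_C = min(LS_G=21, LS_I=33) = 21; LS_C = 21−13 = 8
LF_B = min(LS_C=8, LS_D=9, LS_F=23, LS_H=22, LS_I=33) = 8; LS_B = 8−6 = 2
LF_A = min(LS_D=9, LS_E=28, LS_F=23, LS_G=21) = 9; LS_A = 9−9 = 0
Slack_G = LS_G − ES_G = 21 − 19 = 2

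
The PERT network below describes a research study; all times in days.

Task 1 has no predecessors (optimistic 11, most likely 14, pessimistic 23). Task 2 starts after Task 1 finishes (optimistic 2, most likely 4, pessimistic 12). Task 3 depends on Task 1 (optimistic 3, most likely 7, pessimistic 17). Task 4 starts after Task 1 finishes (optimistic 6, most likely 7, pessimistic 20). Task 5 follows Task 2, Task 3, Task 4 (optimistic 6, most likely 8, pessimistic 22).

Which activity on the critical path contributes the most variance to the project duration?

te_Task 1 = (11 + 4·14 + 23)/6 = 90/6 = 15; σ²_Task 1 = ((23−11)/6)² = 4.000
te_Task 2 = (2 + 4·4 + 12)/6 = 30/6 = 5; σ²_Task 2 = ((12−2)/6)² = 2.778
te_Task 3 = (3 + 4·7 + 17)/6 = 48/6 = 8; σ²_Task 3 = ((17−3)/6)² = 5.444
te_Task 4 = (6 + 4·7 + 20)/6 = 54/6 = 9; σ²_Task 4 = ((20−6)/6)² = 5.444
te_Task 5 = (6 + 4·8 + 22)/6 = 60/6 = 10; σ²_Task 5 = ((22−6)/6)² = 7.111

Forward pass:
ES_Task 1 = 0; EF_Task 1 = 15
ES_Task 2 = 15; EF_Task 2 = 15+5 = 20
ES_Task 3 = 15; EF_Task 3 = 15+8 = 23
ES_Task 4 = 15; EF_Task 4 = 15+9 = 24
ES_Task 5 = max(EF_Task 2=20, EF_Task 3=23, EF_Task 4=24) = 24; EF_Task 5 = 24+10 = 34
Expected project duration μ = 34 days. Critical path: Task 1 → Task 4 → Task 5.

Variances on critical path: σ²_Task 1=4.000, σ²_Task 4=5.444, σ²_Task 5=7.111.
Largest is σ²_Task 5 = 7.111.

Task 5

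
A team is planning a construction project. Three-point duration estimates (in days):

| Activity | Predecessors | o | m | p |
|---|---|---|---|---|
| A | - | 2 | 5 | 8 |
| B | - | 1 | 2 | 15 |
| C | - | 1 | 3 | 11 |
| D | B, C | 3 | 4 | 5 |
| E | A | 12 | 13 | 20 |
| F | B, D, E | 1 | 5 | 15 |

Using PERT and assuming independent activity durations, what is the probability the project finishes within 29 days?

te_A = (2 + 4·5 + 8)/6 = 30/6 = 5; σ²_A = ((8−2)/6)² = 1.000
te_B = (1 + 4·2 + 15)/6 = 24/6 = 4; σ²_B = ((15−1)/6)² = 5.444
te_C = (1 + 4·3 + 11)/6 = 24/6 = 4; σ²_C = ((11−1)/6)² = 2.778
te_D = (3 + 4·4 + 5)/6 = 24/6 = 4; σ²_D = ((5−3)/6)² = 0.111
te_E = (12 + 4·13 + 20)/6 = 84/6 = 14; σ²_E = ((20−12)/6)² = 1.778
te_F = (1 + 4·5 + 15)/6 = 36/6 = 6; σ²_F = ((15−1)/6)² = 5.444

Forward pass:
ES_A = 0; EF_A = 5
ES_B = 0; EF_B = 4
ES_C = 0; EF_C = 4
ES_D = max(EF_B=4, EF_C=4) = 4; EF_D = 4+4 = 8
ES_E = 5; EF_E = 5+14 = 19
ES_F = max(EF_B=4, EF_D=8, EF_E=19) = 19; EF_F = 19+6 = 25
Expected project duration μ = 25 days. Critical path: A → E → F.

Variance along critical path = 1.000 + 1.778 + 5.444 = 8.222; σ = √8.222 = 2.867 days.
Z = (29 − 25) / 2.867 = 1.395
P(T ≤ 29) = Φ(1.395) ≈ 0.918

0.918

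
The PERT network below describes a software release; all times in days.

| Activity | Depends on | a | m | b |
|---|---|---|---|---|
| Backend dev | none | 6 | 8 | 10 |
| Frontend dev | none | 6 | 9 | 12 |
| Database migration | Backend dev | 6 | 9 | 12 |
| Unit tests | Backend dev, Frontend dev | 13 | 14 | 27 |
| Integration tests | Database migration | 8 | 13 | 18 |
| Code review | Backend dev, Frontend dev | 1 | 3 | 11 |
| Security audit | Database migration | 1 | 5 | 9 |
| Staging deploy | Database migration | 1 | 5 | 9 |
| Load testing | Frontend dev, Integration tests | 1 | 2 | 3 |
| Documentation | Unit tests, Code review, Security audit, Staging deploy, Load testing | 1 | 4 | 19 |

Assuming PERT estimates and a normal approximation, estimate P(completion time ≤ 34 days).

0.137

te_Backend dev = (6 + 4·8 + 10)/6 = 48/6 = 8; σ²_Backend dev = ((10−6)/6)² = 0.444
te_Frontend dev = (6 + 4·9 + 12)/6 = 54/6 = 9; σ²_Frontend dev = ((12−6)/6)² = 1.000
te_Database migration = (6 + 4·9 + 12)/6 = 54/6 = 9; σ²_Database migration = ((12−6)/6)² = 1.000
te_Unit tests = (13 + 4·14 + 27)/6 = 96/6 = 16; σ²_Unit tests = ((27−13)/6)² = 5.444
te_Integration tests = (8 + 4·13 + 18)/6 = 78/6 = 13; σ²_Integration tests = ((18−8)/6)² = 2.778
te_Code review = (1 + 4·3 + 11)/6 = 24/6 = 4; σ²_Code review = ((11−1)/6)² = 2.778
te_Security audit = (1 + 4·5 + 9)/6 = 30/6 = 5; σ²_Security audit = ((9−1)/6)² = 1.778
te_Staging deploy = (1 + 4·5 + 9)/6 = 30/6 = 5; σ²_Staging deploy = ((9−1)/6)² = 1.778
te_Load testing = (1 + 4·2 + 3)/6 = 12/6 = 2; σ²_Load testing = ((3−1)/6)² = 0.111
te_Documentation = (1 + 4·4 + 19)/6 = 36/6 = 6; σ²_Documentation = ((19−1)/6)² = 9.000

Forward pass:
ES_Backend dev = 0; EF_Backend dev = 8
ES_Frontend dev = 0; EF_Frontend dev = 9
ES_Database migration = 8; EF_Database migration = 8+9 = 17
ES_Unit tests = max(EF_Backend dev=8, EF_Frontend dev=9) = 9; EF_Unit tests = 9+16 = 25
ES_Integration tests = 17; EF_Integration tests = 17+13 = 30
ES_Code review = max(EF_Backend dev=8, EF_Frontend dev=9) = 9; EF_Code review = 9+4 = 13
ES_Security audit = 17; EF_Security audit = 17+5 = 22
ES_Staging deploy = 17; EF_Staging deploy = 17+5 = 22
ES_Load testing = max(EF_Frontend dev=9, EF_Integration tests=30) = 30; EF_Load testing = 30+2 = 32
ES_Documentation = max(EF_Unit tests=25, EF_Code review=13, EF_Security audit=22, EF_Staging deploy=22, EF_Load testing=32) = 32; EF_Documentation = 32+6 = 38
Expected project duration μ = 38 days. Critical path: Backend dev → Database migration → Integration tests → Load testing → Documentation.

Variance along critical path = 0.444 + 1.000 + 2.778 + 0.111 + 9.000 = 13.333; σ = √13.333 = 3.651 days.
Z = (34 − 38) / 3.651 = -1.095
P(T ≤ 34) = Φ(-1.095) ≈ 0.137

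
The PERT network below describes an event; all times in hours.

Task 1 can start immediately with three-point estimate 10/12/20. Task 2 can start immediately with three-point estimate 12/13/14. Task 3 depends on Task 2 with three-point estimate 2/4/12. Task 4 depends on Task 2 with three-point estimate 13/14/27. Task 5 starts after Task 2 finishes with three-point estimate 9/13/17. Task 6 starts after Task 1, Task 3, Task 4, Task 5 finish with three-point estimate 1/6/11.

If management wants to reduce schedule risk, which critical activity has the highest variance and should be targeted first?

Task 4

te_Task 1 = (10 + 4·12 + 20)/6 = 78/6 = 13; σ²_Task 1 = ((20−10)/6)² = 2.778
te_Task 2 = (12 + 4·13 + 14)/6 = 78/6 = 13; σ²_Task 2 = ((14−12)/6)² = 0.111
te_Task 3 = (2 + 4·4 + 12)/6 = 30/6 = 5; σ²_Task 3 = ((12−2)/6)² = 2.778
te_Task 4 = (13 + 4·14 + 27)/6 = 96/6 = 16; σ²_Task 4 = ((27−13)/6)² = 5.444
te_Task 5 = (9 + 4·13 + 17)/6 = 78/6 = 13; σ²_Task 5 = ((17−9)/6)² = 1.778
te_Task 6 = (1 + 4·6 + 11)/6 = 36/6 = 6; σ²_Task 6 = ((11−1)/6)² = 2.778

Forward pass:
ES_Task 1 = 0; EF_Task 1 = 13
ES_Task 2 = 0; EF_Task 2 = 13
ES_Task 3 = 13; EF_Task 3 = 13+5 = 18
ES_Task 4 = 13; EF_Task 4 = 13+16 = 29
ES_Task 5 = 13; EF_Task 5 = 13+13 = 26
ES_Task 6 = max(EF_Task 1=13, EF_Task 3=18, EF_Task 4=29, EF_Task 5=26) = 29; EF_Task 6 = 29+6 = 35
Expected project duration μ = 35 hours. Critical path: Task 2 → Task 4 → Task 6.

Variances on critical path: σ²_Task 2=0.111, σ²_Task 4=5.444, σ²_Task 6=2.778.
Largest is σ²_Task 4 = 5.444.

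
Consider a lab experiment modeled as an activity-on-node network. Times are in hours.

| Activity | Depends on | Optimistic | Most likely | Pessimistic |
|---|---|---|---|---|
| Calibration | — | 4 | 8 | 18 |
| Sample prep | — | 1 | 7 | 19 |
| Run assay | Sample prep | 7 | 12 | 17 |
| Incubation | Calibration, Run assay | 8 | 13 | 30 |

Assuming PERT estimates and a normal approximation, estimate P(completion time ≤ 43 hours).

0.944

te_Calibration = (4 + 4·8 + 18)/6 = 54/6 = 9; σ²_Calibration = ((18−4)/6)² = 5.444
te_Sample prep = (1 + 4·7 + 19)/6 = 48/6 = 8; σ²_Sample prep = ((19−1)/6)² = 9.000
te_Run assay = (7 + 4·12 + 17)/6 = 72/6 = 12; σ²_Run assay = ((17−7)/6)² = 2.778
te_Incubation = (8 + 4·13 + 30)/6 = 90/6 = 15; σ²_Incubation = ((30−8)/6)² = 13.444

Forward pass:
ES_Calibration = 0; EF_Calibration = 9
ES_Sample prep = 0; EF_Sample prep = 8
ES_Run assay = 8; EF_Run assay = 8+12 = 20
ES_Incubation = max(EF_Calibration=9, EF_Run assay=20) = 20; EF_Incubation = 20+15 = 35
Expected project duration μ = 35 hours. Critical path: Sample prep → Run assay → Incubation.

Variance along critical path = 9.000 + 2.778 + 13.444 = 25.222; σ = √25.222 = 5.022 hours.
Z = (43 − 35) / 5.022 = 1.593
P(T ≤ 43) = Φ(1.593) ≈ 0.944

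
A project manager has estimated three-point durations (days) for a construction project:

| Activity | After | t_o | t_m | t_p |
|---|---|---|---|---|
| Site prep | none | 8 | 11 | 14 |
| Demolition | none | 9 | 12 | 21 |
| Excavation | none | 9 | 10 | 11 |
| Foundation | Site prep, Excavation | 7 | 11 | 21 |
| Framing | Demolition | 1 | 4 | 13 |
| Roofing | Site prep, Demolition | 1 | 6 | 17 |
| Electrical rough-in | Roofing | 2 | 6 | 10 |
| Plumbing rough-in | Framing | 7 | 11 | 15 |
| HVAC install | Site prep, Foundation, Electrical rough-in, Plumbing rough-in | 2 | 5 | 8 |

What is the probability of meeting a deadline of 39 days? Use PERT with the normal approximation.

te_Site prep = (8 + 4·11 + 14)/6 = 66/6 = 11; σ²_Site prep = ((14−8)/6)² = 1.000
te_Demolition = (9 + 4·12 + 21)/6 = 78/6 = 13; σ²_Demolition = ((21−9)/6)² = 4.000
te_Excavation = (9 + 4·10 + 11)/6 = 60/6 = 10; σ²_Excavation = ((11−9)/6)² = 0.111
te_Foundation = (7 + 4·11 + 21)/6 = 72/6 = 12; σ²_Foundation = ((21−7)/6)² = 5.444
te_Framing = (1 + 4·4 + 13)/6 = 30/6 = 5; σ²_Framing = ((13−1)/6)² = 4.000
te_Roofing = (1 + 4·6 + 17)/6 = 42/6 = 7; σ²_Roofing = ((17−1)/6)² = 7.111
te_Electrical rough-in = (2 + 4·6 + 10)/6 = 36/6 = 6; σ²_Electrical rough-in = ((10−2)/6)² = 1.778
te_Plumbing rough-in = (7 + 4·11 + 15)/6 = 66/6 = 11; σ²_Plumbing rough-in = ((15−7)/6)² = 1.778
te_HVAC install = (2 + 4·5 + 8)/6 = 30/6 = 5; σ²_HVAC install = ((8−2)/6)² = 1.000

Forward pass:
ES_Site prep = 0; EF_Site prep = 11
ES_Demolition = 0; EF_Demolition = 13
ES_Excavation = 0; EF_Excavation = 10
ES_Foundation = max(EF_Site prep=11, EF_Excavation=10) = 11; EF_Foundation = 11+12 = 23
ES_Framing = 13; EF_Framing = 13+5 = 18
ES_Roofing = max(EF_Site prep=11, EF_Demolition=13) = 13; EF_Roofing = 13+7 = 20
ES_Electrical rough-in = 20; EF_Electrical rough-in = 20+6 = 26
ES_Plumbing rough-in = 18; EF_Plumbing rough-in = 18+11 = 29
ES_HVAC install = max(EF_Site prep=11, EF_Foundation=23, EF_Electrical rough-in=26, EF_Plumbing rough-in=29) = 29; EF_HVAC install = 29+5 = 34
Expected project duration μ = 34 days. Critical path: Demolition → Framing → Plumbing rough-in → HVAC install.

Variance along critical path = 4.000 + 4.000 + 1.778 + 1.000 = 10.778; σ = √10.778 = 3.283 days.
Z = (39 − 34) / 3.283 = 1.523
P(T ≤ 39) = Φ(1.523) ≈ 0.936

0.936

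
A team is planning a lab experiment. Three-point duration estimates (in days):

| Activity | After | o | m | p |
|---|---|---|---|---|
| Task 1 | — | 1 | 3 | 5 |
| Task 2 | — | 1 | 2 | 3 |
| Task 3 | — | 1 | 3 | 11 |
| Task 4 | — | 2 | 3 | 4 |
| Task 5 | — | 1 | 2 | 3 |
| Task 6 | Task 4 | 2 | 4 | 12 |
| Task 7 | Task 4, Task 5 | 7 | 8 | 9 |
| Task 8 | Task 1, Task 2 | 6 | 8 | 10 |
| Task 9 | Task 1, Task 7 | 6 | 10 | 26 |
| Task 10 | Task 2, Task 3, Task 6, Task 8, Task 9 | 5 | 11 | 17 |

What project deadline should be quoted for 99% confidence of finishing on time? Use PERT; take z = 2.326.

43.1 days

te_Task 1 = (1 + 4·3 + 5)/6 = 18/6 = 3; σ²_Task 1 = ((5−1)/6)² = 0.444
te_Task 2 = (1 + 4·2 + 3)/6 = 12/6 = 2; σ²_Task 2 = ((3−1)/6)² = 0.111
te_Task 3 = (1 + 4·3 + 11)/6 = 24/6 = 4; σ²_Task 3 = ((11−1)/6)² = 2.778
te_Task 4 = (2 + 4·3 + 4)/6 = 18/6 = 3; σ²_Task 4 = ((4−2)/6)² = 0.111
te_Task 5 = (1 + 4·2 + 3)/6 = 12/6 = 2; σ²_Task 5 = ((3−1)/6)² = 0.111
te_Task 6 = (2 + 4·4 + 12)/6 = 30/6 = 5; σ²_Task 6 = ((12−2)/6)² = 2.778
te_Task 7 = (7 + 4·8 + 9)/6 = 48/6 = 8; σ²_Task 7 = ((9−7)/6)² = 0.111
te_Task 8 = (6 + 4·8 + 10)/6 = 48/6 = 8; σ²_Task 8 = ((10−6)/6)² = 0.444
te_Task 9 = (6 + 4·10 + 26)/6 = 72/6 = 12; σ²_Task 9 = ((26−6)/6)² = 11.111
te_Task 10 = (5 + 4·11 + 17)/6 = 66/6 = 11; σ²_Task 10 = ((17−5)/6)² = 4.000

Forward pass:
ES_Task 1 = 0; EF_Task 1 = 3
ES_Task 2 = 0; EF_Task 2 = 2
ES_Task 3 = 0; EF_Task 3 = 4
ES_Task 4 = 0; EF_Task 4 = 3
ES_Task 5 = 0; EF_Task 5 = 2
ES_Task 6 = 3; EF_Task 6 = 3+5 = 8
ES_Task 7 = max(EF_Task 4=3, EF_Task 5=2) = 3; EF_Task 7 = 3+8 = 11
ES_Task 8 = max(EF_Task 1=3, EF_Task 2=2) = 3; EF_Task 8 = 3+8 = 11
ES_Task 9 = max(EF_Task 1=3, EF_Task 7=11) = 11; EF_Task 9 = 11+12 = 23
ES_Task 10 = max(EF_Task 2=2, EF_Task 3=4, EF_Task 6=8, EF_Task 8=11, EF_Task 9=23) = 23; EF_Task 10 = 23+11 = 34
Expected project duration μ = 34 days. Critical path: Task 4 → Task 7 → Task 9 → Task 10.

Variance along critical path = 0.111 + 0.111 + 11.111 + 4.000 = 15.333; σ = 3.916 days.
D = μ + z·σ = 34 + 2.326·3.916 = 43.1 days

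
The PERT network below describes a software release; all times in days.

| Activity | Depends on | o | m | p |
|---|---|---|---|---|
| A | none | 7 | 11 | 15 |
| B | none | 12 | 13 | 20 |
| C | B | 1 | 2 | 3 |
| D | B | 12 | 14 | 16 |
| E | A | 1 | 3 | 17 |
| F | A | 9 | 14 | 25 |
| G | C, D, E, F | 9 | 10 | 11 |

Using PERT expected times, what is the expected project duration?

te_A = (7 + 4·11 + 15)/6 = 66/6 = 11
te_B = (12 + 4·13 + 20)/6 = 84/6 = 14
te_C = (1 + 4·2 + 3)/6 = 12/6 = 2
te_D = (12 + 4·14 + 16)/6 = 84/6 = 14
te_E = (1 + 4·3 + 17)/6 = 30/6 = 5
te_F = (9 + 4·14 + 25)/6 = 90/6 = 15
te_G = (9 + 4·10 + 11)/6 = 60/6 = 10

Forward pass:
ES_A = 0; EF_A = 11
ES_B = 0; EF_B = 14
ES_C = 14; EF_C = 14+2 = 16
ES_D = 14; EF_D = 14+14 = 28
ES_E = 11; EF_E = 11+5 = 16
ES_F = 11; EF_F = 11+15 = 26
ES_G = max(EF_C=16, EF_D=28, EF_E=16, EF_F=26) = 28; EF_G = 28+10 = 38
Expected project duration μ = 38 days. Critical path: B → D → G.

38 days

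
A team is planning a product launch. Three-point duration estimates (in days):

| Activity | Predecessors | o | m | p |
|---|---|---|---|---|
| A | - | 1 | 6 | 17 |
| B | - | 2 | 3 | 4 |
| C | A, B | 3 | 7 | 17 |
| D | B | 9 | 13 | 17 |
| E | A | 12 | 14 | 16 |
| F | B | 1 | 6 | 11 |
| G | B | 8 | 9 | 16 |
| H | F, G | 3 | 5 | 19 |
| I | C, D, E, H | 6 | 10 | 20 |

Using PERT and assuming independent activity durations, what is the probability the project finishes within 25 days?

0.026

te_A = (1 + 4·6 + 17)/6 = 42/6 = 7; σ²_A = ((17−1)/6)² = 7.111
te_B = (2 + 4·3 + 4)/6 = 18/6 = 3; σ²_B = ((4−2)/6)² = 0.111
te_C = (3 + 4·7 + 17)/6 = 48/6 = 8; σ²_C = ((17−3)/6)² = 5.444
te_D = (9 + 4·13 + 17)/6 = 78/6 = 13; σ²_D = ((17−9)/6)² = 1.778
te_E = (12 + 4·14 + 16)/6 = 84/6 = 14; σ²_E = ((16−12)/6)² = 0.444
te_F = (1 + 4·6 + 11)/6 = 36/6 = 6; σ²_F = ((11−1)/6)² = 2.778
te_G = (8 + 4·9 + 16)/6 = 60/6 = 10; σ²_G = ((16−8)/6)² = 1.778
te_H = (3 + 4·5 + 19)/6 = 42/6 = 7; σ²_H = ((19−3)/6)² = 7.111
te_I = (6 + 4·10 + 20)/6 = 66/6 = 11; σ²_I = ((20−6)/6)² = 5.444

Forward pass:
ES_A = 0; EF_A = 7
ES_B = 0; EF_B = 3
ES_C = max(EF_A=7, EF_B=3) = 7; EF_C = 7+8 = 15
ES_D = 3; EF_D = 3+13 = 16
ES_E = 7; EF_E = 7+14 = 21
ES_F = 3; EF_F = 3+6 = 9
ES_G = 3; EF_G = 3+10 = 13
ES_H = max(EF_F=9, EF_G=13) = 13; EF_H = 13+7 = 20
ES_I = max(EF_C=15, EF_D=16, EF_E=21, EF_H=20) = 21; EF_I = 21+11 = 32
Expected project duration μ = 32 days. Critical path: A → E → I.

Variance along critical path = 7.111 + 0.444 + 5.444 = 13.000; σ = √13.000 = 3.606 days.
Z = (25 − 32) / 3.606 = -1.941
P(T ≤ 25) = Φ(-1.941) ≈ 0.026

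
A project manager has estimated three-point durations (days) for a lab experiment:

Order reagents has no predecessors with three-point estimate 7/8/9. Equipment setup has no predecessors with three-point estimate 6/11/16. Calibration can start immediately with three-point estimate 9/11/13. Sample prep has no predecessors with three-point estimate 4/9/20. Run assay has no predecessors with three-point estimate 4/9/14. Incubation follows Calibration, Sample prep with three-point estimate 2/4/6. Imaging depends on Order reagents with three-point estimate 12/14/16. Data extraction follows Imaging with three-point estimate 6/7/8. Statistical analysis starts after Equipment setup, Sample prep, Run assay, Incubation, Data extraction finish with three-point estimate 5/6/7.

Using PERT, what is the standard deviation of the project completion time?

te_Order reagents = (7 + 4·8 + 9)/6 = 48/6 = 8; σ²_Order reagents = ((9−7)/6)² = 0.111
te_Equipment setup = (6 + 4·11 + 16)/6 = 66/6 = 11; σ²_Equipment setup = ((16−6)/6)² = 2.778
te_Calibration = (9 + 4·11 + 13)/6 = 66/6 = 11; σ²_Calibration = ((13−9)/6)² = 0.444
te_Sample prep = (4 + 4·9 + 20)/6 = 60/6 = 10; σ²_Sample prep = ((20−4)/6)² = 7.111
te_Run assay = (4 + 4·9 + 14)/6 = 54/6 = 9; σ²_Run assay = ((14−4)/6)² = 2.778
te_Incubation = (2 + 4·4 + 6)/6 = 24/6 = 4; σ²_Incubation = ((6−2)/6)² = 0.444
te_Imaging = (12 + 4·14 + 16)/6 = 84/6 = 14; σ²_Imaging = ((16−12)/6)² = 0.444
te_Data extraction = (6 + 4·7 + 8)/6 = 42/6 = 7; σ²_Data extraction = ((8−6)/6)² = 0.111
te_Statistical analysis = (5 + 4·6 + 7)/6 = 36/6 = 6; σ²_Statistical analysis = ((7−5)/6)² = 0.111

Forward pass:
ES_Order reagents = 0; EF_Order reagents = 8
ES_Equipment setup = 0; EF_Equipment setup = 11
ES_Calibration = 0; EF_Calibration = 11
ES_Sample prep = 0; EF_Sample prep = 10
ES_Run assay = 0; EF_Run assay = 9
ES_Incubation = max(EF_Calibration=11, EF_Sample prep=10) = 11; EF_Incubation = 11+4 = 15
ES_Imaging = 8; EF_Imaging = 8+14 = 22
ES_Data extraction = 22; EF_Data extraction = 22+7 = 29
ES_Statistical analysis = max(EF_Equipment setup=11, EF_Sample prep=10, EF_Run assay=9, EF_Incubation=15, EF_Data extraction=29) = 29; EF_Statistical analysis = 29+6 = 35
Expected project duration μ = 35 days. Critical path: Order reagents → Imaging → Data extraction → Statistical analysis.

Variance along critical path = 0.111 + 0.444 + 0.111 + 0.111 = 0.778
σ = √0.778 = 0.882 days

0.88 days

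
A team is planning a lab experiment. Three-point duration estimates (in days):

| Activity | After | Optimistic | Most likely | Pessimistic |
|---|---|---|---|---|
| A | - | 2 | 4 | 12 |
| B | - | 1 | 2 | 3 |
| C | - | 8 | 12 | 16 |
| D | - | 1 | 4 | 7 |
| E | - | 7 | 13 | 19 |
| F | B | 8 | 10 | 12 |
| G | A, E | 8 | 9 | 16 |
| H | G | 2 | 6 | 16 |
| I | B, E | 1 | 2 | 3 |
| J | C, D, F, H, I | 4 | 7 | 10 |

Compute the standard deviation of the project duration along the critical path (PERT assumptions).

te_A = (2 + 4·4 + 12)/6 = 30/6 = 5; σ²_A = ((12−2)/6)² = 2.778
te_B = (1 + 4·2 + 3)/6 = 12/6 = 2; σ²_B = ((3−1)/6)² = 0.111
te_C = (8 + 4·12 + 16)/6 = 72/6 = 12; σ²_C = ((16−8)/6)² = 1.778
te_D = (1 + 4·4 + 7)/6 = 24/6 = 4; σ²_D = ((7−1)/6)² = 1.000
te_E = (7 + 4·13 + 19)/6 = 78/6 = 13; σ²_E = ((19−7)/6)² = 4.000
te_F = (8 + 4·10 + 12)/6 = 60/6 = 10; σ²_F = ((12−8)/6)² = 0.444
te_G = (8 + 4·9 + 16)/6 = 60/6 = 10; σ²_G = ((16−8)/6)² = 1.778
te_H = (2 + 4·6 + 16)/6 = 42/6 = 7; σ²_H = ((16−2)/6)² = 5.444
te_I = (1 + 4·2 + 3)/6 = 12/6 = 2; σ²_I = ((3−1)/6)² = 0.111
te_J = (4 + 4·7 + 10)/6 = 42/6 = 7; σ²_J = ((10−4)/6)² = 1.000

Forward pass:
ES_A = 0; EF_A = 5
ES_B = 0; EF_B = 2
ES_C = 0; EF_C = 12
ES_D = 0; EF_D = 4
ES_E = 0; EF_E = 13
ES_F = 2; EF_F = 2+10 = 12
ES_G = max(EF_A=5, EF_E=13) = 13; EF_G = 13+10 = 23
ES_H = 23; EF_H = 23+7 = 30
ES_I = max(EF_B=2, EF_E=13) = 13; EF_I = 13+2 = 15
ES_J = max(EF_C=12, EF_D=4, EF_F=12, EF_H=30, EF_I=15) = 30; EF_J = 30+7 = 37
Expected project duration μ = 37 days. Critical path: E → G → H → J.

Variance along critical path = 4.000 + 1.778 + 5.444 + 1.000 = 12.222
σ = √12.222 = 3.496 days

3.50 days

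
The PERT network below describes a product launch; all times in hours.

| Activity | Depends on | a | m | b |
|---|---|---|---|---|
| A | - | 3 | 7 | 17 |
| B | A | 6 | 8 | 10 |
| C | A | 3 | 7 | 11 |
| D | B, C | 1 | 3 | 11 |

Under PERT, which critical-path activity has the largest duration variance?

A

te_A = (3 + 4·7 + 17)/6 = 48/6 = 8; σ²_A = ((17−3)/6)² = 5.444
te_B = (6 + 4·8 + 10)/6 = 48/6 = 8; σ²_B = ((10−6)/6)² = 0.444
te_C = (3 + 4·7 + 11)/6 = 42/6 = 7; σ²_C = ((11−3)/6)² = 1.778
te_D = (1 + 4·3 + 11)/6 = 24/6 = 4; σ²_D = ((11−1)/6)² = 2.778

Forward pass:
ES_A = 0; EF_A = 8
ES_B = 8; EF_B = 8+8 = 16
ES_C = 8; EF_C = 8+7 = 15
ES_D = max(EF_B=16, EF_C=15) = 16; EF_D = 16+4 = 20
Expected project duration μ = 20 hours. Critical path: A → B → D.

Variances on critical path: σ²_A=5.444, σ²_B=0.444, σ²_D=2.778.
Largest is σ²_A = 5.444.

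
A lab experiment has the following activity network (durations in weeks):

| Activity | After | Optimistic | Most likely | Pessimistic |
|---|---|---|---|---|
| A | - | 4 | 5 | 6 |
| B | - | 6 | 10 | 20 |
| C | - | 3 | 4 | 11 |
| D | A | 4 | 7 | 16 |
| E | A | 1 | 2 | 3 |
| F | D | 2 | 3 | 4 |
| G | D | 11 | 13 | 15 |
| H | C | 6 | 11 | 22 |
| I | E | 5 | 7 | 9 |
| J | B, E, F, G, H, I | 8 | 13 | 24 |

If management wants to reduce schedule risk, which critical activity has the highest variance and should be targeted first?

J

te_A = (4 + 4·5 + 6)/6 = 30/6 = 5; σ²_A = ((6−4)/6)² = 0.111
te_B = (6 + 4·10 + 20)/6 = 66/6 = 11; σ²_B = ((20−6)/6)² = 5.444
te_C = (3 + 4·4 + 11)/6 = 30/6 = 5; σ²_C = ((11−3)/6)² = 1.778
te_D = (4 + 4·7 + 16)/6 = 48/6 = 8; σ²_D = ((16−4)/6)² = 4.000
te_E = (1 + 4·2 + 3)/6 = 12/6 = 2; σ²_E = ((3−1)/6)² = 0.111
te_F = (2 + 4·3 + 4)/6 = 18/6 = 3; σ²_F = ((4−2)/6)² = 0.111
te_G = (11 + 4·13 + 15)/6 = 78/6 = 13; σ²_G = ((15−11)/6)² = 0.444
te_H = (6 + 4·11 + 22)/6 = 72/6 = 12; σ²_H = ((22−6)/6)² = 7.111
te_I = (5 + 4·7 + 9)/6 = 42/6 = 7; σ²_I = ((9−5)/6)² = 0.444
te_J = (8 + 4·13 + 24)/6 = 84/6 = 14; σ²_J = ((24−8)/6)² = 7.111

Forward pass:
ES_A = 0; EF_A = 5
ES_B = 0; EF_B = 11
ES_C = 0; EF_C = 5
ES_D = 5; EF_D = 5+8 = 13
ES_E = 5; EF_E = 5+2 = 7
ES_F = 13; EF_F = 13+3 = 16
ES_G = 13; EF_G = 13+13 = 26
ES_H = 5; EF_H = 5+12 = 17
ES_I = 7; EF_I = 7+7 = 14
ES_J = max(EF_B=11, EF_E=7, EF_F=16, EF_G=26, EF_H=17, EF_I=14) = 26; EF_J = 26+14 = 40
Expected project duration μ = 40 weeks. Critical path: A → D → G → J.

Variances on critical path: σ²_A=0.111, σ²_D=4.000, σ²_G=0.444, σ²_J=7.111.
Largest is σ²_J = 7.111.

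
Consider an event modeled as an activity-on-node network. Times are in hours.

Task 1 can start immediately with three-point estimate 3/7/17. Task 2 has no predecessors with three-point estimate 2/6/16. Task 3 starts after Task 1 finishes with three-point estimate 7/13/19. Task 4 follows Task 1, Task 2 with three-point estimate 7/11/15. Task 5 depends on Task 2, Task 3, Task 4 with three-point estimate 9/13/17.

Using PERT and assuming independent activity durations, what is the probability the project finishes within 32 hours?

0.275

te_Task 1 = (3 + 4·7 + 17)/6 = 48/6 = 8; σ²_Task 1 = ((17−3)/6)² = 5.444
te_Task 2 = (2 + 4·6 + 16)/6 = 42/6 = 7; σ²_Task 2 = ((16−2)/6)² = 5.444
te_Task 3 = (7 + 4·13 + 19)/6 = 78/6 = 13; σ²_Task 3 = ((19−7)/6)² = 4.000
te_Task 4 = (7 + 4·11 + 15)/6 = 66/6 = 11; σ²_Task 4 = ((15−7)/6)² = 1.778
te_Task 5 = (9 + 4·13 + 17)/6 = 78/6 = 13; σ²_Task 5 = ((17−9)/6)² = 1.778

Forward pass:
ES_Task 1 = 0; EF_Task 1 = 8
ES_Task 2 = 0; EF_Task 2 = 7
ES_Task 3 = 8; EF_Task 3 = 8+13 = 21
ES_Task 4 = max(EF_Task 1=8, EF_Task 2=7) = 8; EF_Task 4 = 8+11 = 19
ES_Task 5 = max(EF_Task 2=7, EF_Task 3=21, EF_Task 4=19) = 21; EF_Task 5 = 21+13 = 34
Expected project duration μ = 34 hours. Critical path: Task 1 → Task 3 → Task 5.

Variance along critical path = 5.444 + 4.000 + 1.778 = 11.222; σ = √11.222 = 3.350 hours.
Z = (32 − 34) / 3.350 = -0.597
P(T ≤ 32) = Φ(-0.597) ≈ 0.275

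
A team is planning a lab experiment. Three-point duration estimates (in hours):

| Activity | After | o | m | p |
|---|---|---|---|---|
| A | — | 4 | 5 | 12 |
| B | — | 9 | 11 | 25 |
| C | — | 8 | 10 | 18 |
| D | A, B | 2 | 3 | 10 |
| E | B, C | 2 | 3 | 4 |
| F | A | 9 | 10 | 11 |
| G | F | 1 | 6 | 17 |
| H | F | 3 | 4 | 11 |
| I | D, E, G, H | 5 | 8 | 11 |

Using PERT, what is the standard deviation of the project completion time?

te_A = (4 + 4·5 + 12)/6 = 36/6 = 6; σ²_A = ((12−4)/6)² = 1.778
te_B = (9 + 4·11 + 25)/6 = 78/6 = 13; σ²_B = ((25−9)/6)² = 7.111
te_C = (8 + 4·10 + 18)/6 = 66/6 = 11; σ²_C = ((18−8)/6)² = 2.778
te_D = (2 + 4·3 + 10)/6 = 24/6 = 4; σ²_D = ((10−2)/6)² = 1.778
te_E = (2 + 4·3 + 4)/6 = 18/6 = 3; σ²_E = ((4−2)/6)² = 0.111
te_F = (9 + 4·10 + 11)/6 = 60/6 = 10; σ²_F = ((11−9)/6)² = 0.111
te_G = (1 + 4·6 + 17)/6 = 42/6 = 7; σ²_G = ((17−1)/6)² = 7.111
te_H = (3 + 4·4 + 11)/6 = 30/6 = 5; σ²_H = ((11−3)/6)² = 1.778
te_I = (5 + 4·8 + 11)/6 = 48/6 = 8; σ²_I = ((11−5)/6)² = 1.000

Forward pass:
ES_A = 0; EF_A = 6
ES_B = 0; EF_B = 13
ES_C = 0; EF_C = 11
ES_D = max(EF_A=6, EF_B=13) = 13; EF_D = 13+4 = 17
ES_E = max(EF_B=13, EF_C=11) = 13; EF_E = 13+3 = 16
ES_F = 6; EF_F = 6+10 = 16
ES_G = 16; EF_G = 16+7 = 23
ES_H = 16; EF_H = 16+5 = 21
ES_I = max(EF_D=17, EF_E=16, EF_G=23, EF_H=21) = 23; EF_I = 23+8 = 31
Expected project duration μ = 31 hours. Critical path: A → F → G → I.

Variance along critical path = 1.778 + 0.111 + 7.111 + 1.000 = 10.000
σ = √10.000 = 3.162 hours

3.16 hours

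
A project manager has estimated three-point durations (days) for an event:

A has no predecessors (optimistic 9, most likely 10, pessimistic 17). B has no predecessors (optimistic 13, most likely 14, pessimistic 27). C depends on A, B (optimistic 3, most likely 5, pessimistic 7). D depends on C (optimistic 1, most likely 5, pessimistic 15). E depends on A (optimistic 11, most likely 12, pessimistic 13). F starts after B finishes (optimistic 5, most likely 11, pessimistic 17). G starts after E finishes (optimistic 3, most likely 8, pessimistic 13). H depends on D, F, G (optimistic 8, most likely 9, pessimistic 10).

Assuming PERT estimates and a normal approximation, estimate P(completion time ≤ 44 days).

0.966

te_A = (9 + 4·10 + 17)/6 = 66/6 = 11; σ²_A = ((17−9)/6)² = 1.778
te_B = (13 + 4·14 + 27)/6 = 96/6 = 16; σ²_B = ((27−13)/6)² = 5.444
te_C = (3 + 4·5 + 7)/6 = 30/6 = 5; σ²_C = ((7−3)/6)² = 0.444
te_D = (1 + 4·5 + 15)/6 = 36/6 = 6; σ²_D = ((15−1)/6)² = 5.444
te_E = (11 + 4·12 + 13)/6 = 72/6 = 12; σ²_E = ((13−11)/6)² = 0.111
te_F = (5 + 4·11 + 17)/6 = 66/6 = 11; σ²_F = ((17−5)/6)² = 4.000
te_G = (3 + 4·8 + 13)/6 = 48/6 = 8; σ²_G = ((13−3)/6)² = 2.778
te_H = (8 + 4·9 + 10)/6 = 54/6 = 9; σ²_H = ((10−8)/6)² = 0.111

Forward pass:
ES_A = 0; EF_A = 11
ES_B = 0; EF_B = 16
ES_C = max(EF_A=11, EF_B=16) = 16; EF_C = 16+5 = 21
ES_D = 21; EF_D = 21+6 = 27
ES_E = 11; EF_E = 11+12 = 23
ES_F = 16; EF_F = 16+11 = 27
ES_G = 23; EF_G = 23+8 = 31
ES_H = max(EF_D=27, EF_F=27, EF_G=31) = 31; EF_H = 31+9 = 40
Expected project duration μ = 40 days. Critical path: A → E → G → H.

Variance along critical path = 1.778 + 0.111 + 2.778 + 0.111 = 4.778; σ = √4.778 = 2.186 days.
Z = (44 − 40) / 2.186 = 1.830
P(T ≤ 44) = Φ(1.830) ≈ 0.966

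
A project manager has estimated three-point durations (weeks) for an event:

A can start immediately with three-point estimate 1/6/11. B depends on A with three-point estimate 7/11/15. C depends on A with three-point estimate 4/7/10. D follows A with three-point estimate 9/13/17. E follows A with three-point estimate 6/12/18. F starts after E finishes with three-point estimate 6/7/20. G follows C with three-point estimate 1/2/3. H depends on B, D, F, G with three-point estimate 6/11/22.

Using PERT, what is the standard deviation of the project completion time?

te_A = (1 + 4·6 + 11)/6 = 36/6 = 6; σ²_A = ((11−1)/6)² = 2.778
te_B = (7 + 4·11 + 15)/6 = 66/6 = 11; σ²_B = ((15−7)/6)² = 1.778
te_C = (4 + 4·7 + 10)/6 = 42/6 = 7; σ²_C = ((10−4)/6)² = 1.000
te_D = (9 + 4·13 + 17)/6 = 78/6 = 13; σ²_D = ((17−9)/6)² = 1.778
te_E = (6 + 4·12 + 18)/6 = 72/6 = 12; σ²_E = ((18−6)/6)² = 4.000
te_F = (6 + 4·7 + 20)/6 = 54/6 = 9; σ²_F = ((20−6)/6)² = 5.444
te_G = (1 + 4·2 + 3)/6 = 12/6 = 2; σ²_G = ((3−1)/6)² = 0.111
te_H = (6 + 4·11 + 22)/6 = 72/6 = 12; σ²_H = ((22−6)/6)² = 7.111

Forward pass:
ES_A = 0; EF_A = 6
ES_B = 6; EF_B = 6+11 = 17
ES_C = 6; EF_C = 6+7 = 13
ES_D = 6; EF_D = 6+13 = 19
ES_E = 6; EF_E = 6+12 = 18
ES_F = 18; EF_F = 18+9 = 27
ES_G = 13; EF_G = 13+2 = 15
ES_H = max(EF_B=17, EF_D=19, EF_F=27, EF_G=15) = 27; EF_H = 27+12 = 39
Expected project duration μ = 39 weeks. Critical path: A → E → F → H.

Variance along critical path = 2.778 + 4.000 + 5.444 + 7.111 = 19.333
σ = √19.333 = 4.397 weeks

4.40 weeks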